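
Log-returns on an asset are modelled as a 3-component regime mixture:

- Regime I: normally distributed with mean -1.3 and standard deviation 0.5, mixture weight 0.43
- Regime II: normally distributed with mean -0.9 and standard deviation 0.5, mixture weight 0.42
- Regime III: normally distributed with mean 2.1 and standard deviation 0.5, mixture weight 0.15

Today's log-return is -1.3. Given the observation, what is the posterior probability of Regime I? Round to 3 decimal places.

0.585

By Bayes' theorem, P(k | x) = P(Z=k) f_k(x) / Σ_j P(Z=j) f_j(x).
Normal densities:
  L_I = 0.797885
  L_II = 0.579383
  L_III = 7.26192e-11
Prior × likelihood for each component:
  P(Z=I)·L_I = 0.43 × 0.797885 = 0.34309
  P(Z=II)·L_II = 0.42 × 0.579383 = 0.243341
  P(Z=III)·L_III = 0.15 × 7.26192e-11 = 1.08929e-11
Normaliser: 0.34309 + 0.243341 + 1.08929e-11 = 0.586431
So the posterior for Regime I is 0.34309 / 0.586431 ≈ 0.585.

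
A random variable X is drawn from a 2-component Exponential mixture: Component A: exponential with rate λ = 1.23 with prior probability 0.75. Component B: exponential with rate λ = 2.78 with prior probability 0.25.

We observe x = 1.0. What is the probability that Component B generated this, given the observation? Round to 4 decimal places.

0.1379

Posterior ∝ prior × likelihood, so P(k | x) ∝ w_k f_k(x); normalise over all components.
Evaluate each component's likelihood at the observed value:
  p_A = 0.35952
  p_B = 0.172467
Unnormalised posteriors:
  w_A·p_A = 0.75 × 0.35952 = 0.26964
  w_B·p_B = 0.25 × 0.172467 = 0.0431168
Denominator: 0.26964 + 0.0431168 = 0.312757
Responsibility of Component B: 0.0431168 / 0.312757 ≈ 0.1379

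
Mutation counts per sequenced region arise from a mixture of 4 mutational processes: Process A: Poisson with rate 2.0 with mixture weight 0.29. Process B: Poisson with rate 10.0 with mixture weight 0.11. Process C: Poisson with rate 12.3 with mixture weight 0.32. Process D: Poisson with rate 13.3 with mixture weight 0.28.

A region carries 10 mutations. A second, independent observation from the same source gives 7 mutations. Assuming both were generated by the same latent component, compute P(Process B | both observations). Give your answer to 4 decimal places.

P(component k | x) = w_k·f_k(x) / marginal(x), where marginal(x) = Σ_j w_j·f_j(x).
Since both observations come from the same component, the likelihood for component k is f_k(x₁)·f_k(x₂).
  L_A = [3.81899e-05] × [0.00343709] = 1.31262e-07
  L_B = [0.12511] × [0.0900792] = 0.0112698
  L_C = [0.0994182] × [0.0384665] = 0.00382427
  L_D = [0.0799166] × [0.0244576] = 0.00195457
Prior × likelihood for each component:
  w_A·L_A = 0.29 × 1.31262e-07 = 3.80659e-08
  w_B·L_B = 0.11 × 0.0112698 = 0.00123968
  w_C·L_C = 0.32 × 0.00382427 = 0.00122377
  w_D·L_D = 0.28 × 0.00195457 = 0.000547279
Normaliser: 3.80659e-08 + 0.00123968 + 0.00122377 + 0.000547279 = 0.00301077
P(Process B | data) = 0.00123968 / 0.00301077 ≈ 0.4117

0.4117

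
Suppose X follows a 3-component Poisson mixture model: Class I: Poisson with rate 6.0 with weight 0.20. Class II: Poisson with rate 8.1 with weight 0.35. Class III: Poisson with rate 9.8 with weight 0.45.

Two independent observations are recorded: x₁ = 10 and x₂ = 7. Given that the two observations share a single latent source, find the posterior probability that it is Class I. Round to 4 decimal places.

Posterior ∝ prior × likelihood, so P(k | x) ∝ P(Z=k) f_k(x); normalise over all components.
Since both observations come from the same component, the likelihood for component k is f_k(x₁)·f_k(x₂).
  L_I = [e^(−6.0)·6.0^10/10! = 0.0413031] × [0.137677] = 0.00568649
  L_II = [e^(−8.1)·8.1^10/10! = 0.101696] × [0.137778] = 0.0140114
  L_III = [e^(−9.8)·9.8^10/10! = 0.124857] × [0.0955138] = 0.0119255
Unnormalised posteriors:
  P(Z=I)·L_I = 0.20 × 0.00568649 = 0.0011373
  P(Z=II)·L_II = 0.35 × 0.0140114 = 0.00490399
  P(Z=III)·L_III = 0.45 × 0.0119255 = 0.00536649
Sum: 0.0011373 + 0.00490399 + 0.00536649 = 0.0114078
Responsibility of Class I: 0.0011373 / 0.0114078 ≈ 0.0997

0.0997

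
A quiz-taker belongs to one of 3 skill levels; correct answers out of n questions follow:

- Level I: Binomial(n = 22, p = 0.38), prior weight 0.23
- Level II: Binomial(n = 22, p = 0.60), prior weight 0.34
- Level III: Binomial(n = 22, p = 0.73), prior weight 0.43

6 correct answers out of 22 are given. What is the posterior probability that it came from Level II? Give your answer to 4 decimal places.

0.0202

The responsibility of component k is π_k f_k(x) divided by Σ_j π_j f_j(x).
Binomial probabilities:
  f_I = 0.107098
  f_II = 0.00149514
  f_III = 9.00683e-06
Weight by the priors:
  π_I·f_I = 0.23 × 0.107098 = 0.0246326
  π_II·f_II = 0.34 × 0.00149514 = 0.000508348
  π_III·f_III = 0.43 × 9.00683e-06 = 3.87294e-06
Normaliser: 0.0246326 + 0.000508348 + 3.87294e-06 = 0.0251449
So the posterior for Level II is 0.000508348 / 0.0251449 ≈ 0.0202.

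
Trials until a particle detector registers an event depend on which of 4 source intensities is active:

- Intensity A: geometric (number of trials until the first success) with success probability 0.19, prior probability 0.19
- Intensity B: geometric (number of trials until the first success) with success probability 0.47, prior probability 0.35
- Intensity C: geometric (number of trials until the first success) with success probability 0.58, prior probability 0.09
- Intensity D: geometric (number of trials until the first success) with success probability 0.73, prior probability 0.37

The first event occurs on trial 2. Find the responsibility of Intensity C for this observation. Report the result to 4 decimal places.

0.1038

Apply Bayes' rule: the posterior for each component is proportional to its prior times its likelihood at x.
Component likelihoods at x = 2:
  L_A = 0.19·(1−0.19)^1 = 0.19·0.81 = 0.1539
  L_B = 0.47·(1−0.47)^1 = 0.47·0.53 = 0.2491
  L_C = 0.58·(1−0.58)^1 = 0.58·0.42 = 0.2436
  L_D = 0.73·(1−0.73)^1 = 0.73·0.27 = 0.1971
Unnormalised posteriors:
  π_A·L_A = 0.19 × 0.1539 = 0.029241
  π_B·L_B = 0.35 × 0.2491 = 0.087185
  π_C·L_C = 0.09 × 0.2436 = 0.021924
  π_D·L_D = 0.37 × 0.1971 = 0.072927
Normaliser: 0.029241 + 0.087185 + 0.021924 + 0.072927 = 0.211277
So the posterior for Intensity C is 0.021924 / 0.211277 ≈ 0.1038.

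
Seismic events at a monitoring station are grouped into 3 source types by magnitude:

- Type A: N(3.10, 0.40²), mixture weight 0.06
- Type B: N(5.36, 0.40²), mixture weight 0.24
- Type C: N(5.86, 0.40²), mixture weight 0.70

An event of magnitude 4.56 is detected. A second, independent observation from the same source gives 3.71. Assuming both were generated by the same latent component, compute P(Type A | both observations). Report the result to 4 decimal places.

Posterior ∝ prior × likelihood, so P(k | x) ∝ π_k f_k(x); normalise over all components.
Since both observations come from the same component, the likelihood for component k is f_k(x₁)·f_k(x₂).
  p_A = [(1/(0.40·√(2π)))·exp(−(4.56−3.10)²/(2·0.40²)) = 0.997356·exp(-6.66125) = 0.00127616] × [0.311779] = 0.000397881
  p_B = [(1/(0.40·√(2π)))·exp(−(4.56−5.36)²/(2·0.40²)) = 0.997356·exp(-2.00000) = 0.134977] × [0.000201351] = 2.71779e-05
  p_C = [(1/(0.40·√(2π)))·exp(−(4.56−5.86)²/(2·0.40²)) = 0.997356·exp(-5.28125) = 0.00507262] × [5.31289e-07] = 2.69503e-09
Weight by the priors:
  π_A·p_A = 0.06 × 0.000397881 = 2.38728e-05
  π_B·p_B = 0.24 × 2.71779e-05 = 6.52268e-06
  π_C·p_C = 0.70 × 2.69503e-09 = 1.88652e-09
Marginal: 2.38728e-05 + 6.52268e-06 + 1.88652e-09 = 3.03974e-05
Responsibility of Type A: 2.38728e-05 / 3.03974e-05 ≈ 0.7854

0.7854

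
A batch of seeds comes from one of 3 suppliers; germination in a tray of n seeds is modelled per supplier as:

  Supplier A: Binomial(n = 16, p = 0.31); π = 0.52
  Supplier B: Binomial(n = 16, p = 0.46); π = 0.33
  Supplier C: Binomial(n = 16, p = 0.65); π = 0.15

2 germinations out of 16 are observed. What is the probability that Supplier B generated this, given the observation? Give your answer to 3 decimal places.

P(component k | x) = w_k·f_k(x) / marginal(x), where marginal(x) = Σ_j w_j·f_j(x).
Binomial probabilities:
  p_A = C(16,2)·0.31^2·0.69^14 = 120·0.0961·0.00554482 = 0.0639428
  p_B = C(16,2)·0.46^2·0.54^14 = 120·0.2116·0.000179272 = 0.00455208
  p_C = C(16,2)·0.65^2·0.35^14 = 120·0.4225·4.13955e-07 = 2.09875e-05
Weight by the priors:
  w_A·p_A = 0.52 × 0.0639428 = 0.0332503
  w_B·p_B = 0.33 × 0.00455208 = 0.00150219
  w_C·p_C = 0.15 × 2.09875e-05 = 3.14812e-06
Normaliser: 0.0332503 + 0.00150219 + 3.14812e-06 = 0.0347556
P(Supplier B | x) = 0.00150219 / 0.0347556 ≈ 0.043

0.043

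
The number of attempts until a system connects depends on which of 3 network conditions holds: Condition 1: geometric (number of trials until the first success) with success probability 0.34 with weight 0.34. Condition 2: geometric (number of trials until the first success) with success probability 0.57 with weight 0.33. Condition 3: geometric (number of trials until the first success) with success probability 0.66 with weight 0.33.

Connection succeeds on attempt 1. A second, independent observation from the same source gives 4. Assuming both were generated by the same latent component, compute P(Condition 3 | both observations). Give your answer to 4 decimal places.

P(component k | x) = w_k·f_k(x) / marginal(x), where marginal(x) = Σ_j w_j·f_j(x).
Since both observations come from the same component, the likelihood for component k is f_k(x₁)·f_k(x₂).
  L_1 = [0.34] × [0.0977486] = 0.0332345
  L_2 = [0.57] × [0.045319] = 0.0258318
  L_3 = [0.66] × [0.0259406] = 0.0171208
Multiply by the mixture weights:
  w_1·L_1 = 0.34 × 0.0332345 = 0.0112997
  w_2·L_2 = 0.33 × 0.0258318 = 0.0085245
  w_3·L_3 = 0.33 × 0.0171208 = 0.00564987
Normaliser: 0.0112997 + 0.0085245 + 0.00564987 = 0.0254741
Responsibility of Condition 3: 0.00564987 / 0.0254741 ≈ 0.2218

0.2218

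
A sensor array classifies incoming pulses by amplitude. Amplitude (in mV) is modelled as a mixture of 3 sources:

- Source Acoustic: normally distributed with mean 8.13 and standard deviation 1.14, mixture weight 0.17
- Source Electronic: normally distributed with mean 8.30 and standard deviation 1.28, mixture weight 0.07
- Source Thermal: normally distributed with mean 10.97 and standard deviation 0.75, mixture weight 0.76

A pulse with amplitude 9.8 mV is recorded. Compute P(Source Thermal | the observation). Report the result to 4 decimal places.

The responsibility of component k is P(Z=k) f_k(x) divided by Σ_j P(Z=j) f_j(x).
Component likelihoods at x = 9.8 mV:
  L_Acoustic = 0.119678
  L_Electronic = 0.156853
  L_Thermal = 0.157543
Weight by the priors:
  P(Z=Acoustic)·L_Acoustic = 0.17 × 0.119678 = 0.0203453
  P(Z=Electronic)·L_Electronic = 0.07 × 0.156853 = 0.0109797
  P(Z=Thermal)·L_Thermal = 0.76 × 0.157543 = 0.119733
Marginal: 0.0203453 + 0.0109797 + 0.119733 = 0.151058
So the posterior for Source Thermal is 0.119733 / 0.151058 ≈ 0.7926.

0.7926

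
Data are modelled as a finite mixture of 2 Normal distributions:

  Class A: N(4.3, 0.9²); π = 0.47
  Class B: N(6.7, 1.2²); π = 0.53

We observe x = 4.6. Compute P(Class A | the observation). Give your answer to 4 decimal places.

The responsibility of component k is π_k f_k(x) divided by Σ_j π_j f_j(x).
Component likelihoods at x = 4.6:
  L_A = 0.419315
  L_B = 0.0718978
Weight by the priors:
  π_A·L_A = 0.47 × 0.419315 = 0.197078
  π_B·L_B = 0.53 × 0.0718978 = 0.0381058
Evidence: 0.197078 + 0.0381058 = 0.235184
Responsibility of Class A: 0.197078 / 0.235184 ≈ 0.8380

0.8380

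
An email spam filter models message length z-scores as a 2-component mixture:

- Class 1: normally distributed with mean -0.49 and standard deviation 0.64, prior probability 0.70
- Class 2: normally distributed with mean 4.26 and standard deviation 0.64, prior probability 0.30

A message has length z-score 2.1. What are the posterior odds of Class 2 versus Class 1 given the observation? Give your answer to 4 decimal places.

5.1861

Since P(k|x) ∝ w_k f_k(x), the posterior odds are w_i f_i(x) / (w_j f_j(x)).
Evaluate each component's likelihood at the observed value:
  p_1 = (1/(0.64·√(2π)))·exp(−(2.1−-0.49)²/(2·0.64²)) = 0.623347·exp(-8.18860) = 0.000173168
  p_2 = (1/(0.64·√(2π)))·exp(−(2.1−4.26)²/(2·0.64²)) = 0.623347·exp(-5.69531) = 0.0020955
0.000628649 / 0.000121217 ≈ 5.1861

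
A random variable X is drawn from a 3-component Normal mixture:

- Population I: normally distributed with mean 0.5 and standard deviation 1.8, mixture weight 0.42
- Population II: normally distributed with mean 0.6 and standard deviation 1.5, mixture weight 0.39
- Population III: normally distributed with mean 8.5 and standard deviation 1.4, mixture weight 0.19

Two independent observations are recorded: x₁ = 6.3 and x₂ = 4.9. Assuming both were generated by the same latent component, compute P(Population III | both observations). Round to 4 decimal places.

Apply Bayes' rule: the posterior for each component is proportional to its prior times its likelihood at x.
Since both observations come from the same component, the likelihood for component k is f_k(x₁)·f_k(x₂).
  p_I = [(1/(1.8·√(2π)))·exp(−(6.3−0.5)²/(2·1.8²)) = 0.221635·exp(-5.19136) = 0.00123327] × [0.0111716] = 1.37777e-05
  p_II = [(1/(1.5·√(2π)))·exp(−(6.3−0.6)²/(2·1.5²)) = 0.265962·exp(-7.22000) = 0.000194631] × [0.00436869] = 8.50283e-07
  p_III = [(1/(1.4·√(2π)))·exp(−(6.3−8.5)²/(2·1.4²)) = 0.284959·exp(-1.23469) = 0.0829013] × [0.010446] = 0.000865989
Unnormalised posteriors:
  π_I·p_I = 0.42 × 1.37777e-05 = 5.78661e-06
  π_II·p_II = 0.39 × 8.50283e-07 = 3.31611e-07
  π_III·p_III = 0.19 × 0.000865989 = 0.000164538
Normaliser: 5.78661e-06 + 3.31611e-07 + 0.000164538 = 0.000170656
P(Population III | x) ≈ 0.9641

0.9641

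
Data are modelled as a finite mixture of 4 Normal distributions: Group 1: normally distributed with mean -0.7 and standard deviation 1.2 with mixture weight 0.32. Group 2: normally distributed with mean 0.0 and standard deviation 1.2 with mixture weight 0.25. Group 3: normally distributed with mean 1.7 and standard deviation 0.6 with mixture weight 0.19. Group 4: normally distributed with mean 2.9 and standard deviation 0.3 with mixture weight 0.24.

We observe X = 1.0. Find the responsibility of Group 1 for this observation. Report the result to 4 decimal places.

Posterior ∝ prior × likelihood, so P(k | x) ∝ w_k f_k(x); normalise over all components.
Component likelihoods at x = 1.0:
  p_1 = 0.121878
  p_2 = 0.234927
  p_3 = 0.336664
  p_4 = 2.59282e-09
Unnormalised posteriors:
  w_1·p_1 = 0.32 × 0.121878 = 0.0390011
  w_2·p_2 = 0.25 × 0.234927 = 0.0587316
  w_3·p_3 = 0.19 × 0.336664 = 0.0639663
  w_4·p_4 = 0.24 × 2.59282e-09 = 6.22276e-10
Marginal: 0.0390011 + 0.0587316 + 0.0639663 + 6.22276e-10 = 0.161699
So the posterior for Group 1 is 0.0390011 / 0.161699 ≈ 0.2412.

0.2412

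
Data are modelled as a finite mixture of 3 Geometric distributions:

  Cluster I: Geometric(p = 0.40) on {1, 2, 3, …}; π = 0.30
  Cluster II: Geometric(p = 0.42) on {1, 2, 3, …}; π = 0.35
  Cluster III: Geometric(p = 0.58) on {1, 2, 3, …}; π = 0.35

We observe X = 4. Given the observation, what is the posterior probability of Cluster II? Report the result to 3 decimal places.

0.412

Apply Bayes' rule: the posterior for each component is proportional to its prior times its likelihood at x.
Geometric probabilities:
  f_I = 0.40·(1−0.40)^3 = 0.40·0.216 = 0.0864
  f_II = 0.42·(1−0.42)^3 = 0.42·0.195112 = 0.081947
  f_III = 0.58·(1−0.58)^3 = 0.58·0.074088 = 0.042971
Prior × likelihood for each component:
  P(Z=I)·f_I = 0.30 × 0.0864 = 0.02592
  P(Z=II)·f_II = 0.35 × 0.081947 = 0.0286815
  P(Z=III)·f_III = 0.35 × 0.042971 = 0.0150399
Denominator: 0.02592 + 0.0286815 + 0.0150399 = 0.0696413
P(Cluster II | x) = 0.0286815 / 0.0696413 ≈ 0.412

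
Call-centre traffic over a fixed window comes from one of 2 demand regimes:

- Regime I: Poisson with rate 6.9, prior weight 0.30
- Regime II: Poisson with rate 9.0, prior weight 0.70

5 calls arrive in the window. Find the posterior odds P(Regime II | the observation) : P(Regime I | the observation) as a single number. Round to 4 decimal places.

1.0788

The posterior odds equal the prior odds times the likelihood ratio: (π_i/π_j)·(f_i(x)/f_j(x)).
Evaluate each component's likelihood at the observed value:
  p_I = e^(−6.9)·6.9^5/5! = 0.131351
  p_II = e^(−9.0)·9.0^5/5! = 0.0607269
Posterior odds = (π_II·p_II) / (π_I·p_I) = (0.70·0.0607269) / (0.30·0.131351) = 0.0425088 / 0.0394052 ≈ 1.0788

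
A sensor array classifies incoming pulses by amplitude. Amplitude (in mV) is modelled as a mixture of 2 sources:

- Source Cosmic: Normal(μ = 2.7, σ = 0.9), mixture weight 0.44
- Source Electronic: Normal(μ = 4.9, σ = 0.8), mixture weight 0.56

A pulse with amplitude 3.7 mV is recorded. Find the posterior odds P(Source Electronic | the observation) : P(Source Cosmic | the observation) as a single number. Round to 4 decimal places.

The posterior odds equal the prior odds times the likelihood ratio: (π_i/π_j)·(f_i(x)/f_j(x)).
Normal densities:
  p_Cosmic = (1/(0.9·√(2π)))·exp(−(3.7−2.7)²/(2·0.9²)) = 0.443269·exp(-0.61728) = 0.239103
  p_Electronic = (1/(0.8·√(2π)))·exp(−(3.7−4.9)²/(2·0.8²)) = 0.498678·exp(-1.12500) = 0.161897
Posterior odds = (π_Electronic·p_Electronic) / (π_Cosmic·p_Cosmic) = (0.56·0.161897) / (0.44·0.239103) = 0.0906623 / 0.105205 ≈ 0.8618

0.8618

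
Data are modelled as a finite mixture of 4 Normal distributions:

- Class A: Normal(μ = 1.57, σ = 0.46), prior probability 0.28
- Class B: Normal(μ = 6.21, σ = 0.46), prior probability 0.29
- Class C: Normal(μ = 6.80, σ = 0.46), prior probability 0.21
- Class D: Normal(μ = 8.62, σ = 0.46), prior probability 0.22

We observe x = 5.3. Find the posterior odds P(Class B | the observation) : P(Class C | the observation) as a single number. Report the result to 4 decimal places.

The posterior odds equal the prior odds times the likelihood ratio: (π_i/π_j)·(f_i(x)/f_j(x)).
Normal densities:
  L_A = (1/(0.46·√(2π)))·exp(−(5.3−1.57)²/(2·0.46²)) = 0.867266·exp(-32.87547) = 4.57631e-15
  L_B = (1/(0.46·√(2π)))·exp(−(5.3−6.21)²/(2·0.46²)) = 0.867266·exp(-1.95676) = 0.122558
  L_C = (1/(0.46·√(2π)))·exp(−(5.3−6.80)²/(2·0.46²)) = 0.867266·exp(-5.31664) = 0.00425762
  L_D = (1/(0.46·√(2π)))·exp(−(5.3−8.62)²/(2·0.46²)) = 0.867266·exp(-26.04537) = 4.2344e-12
0.0355419 / 0.0008941 ≈ 39.7516

39.7516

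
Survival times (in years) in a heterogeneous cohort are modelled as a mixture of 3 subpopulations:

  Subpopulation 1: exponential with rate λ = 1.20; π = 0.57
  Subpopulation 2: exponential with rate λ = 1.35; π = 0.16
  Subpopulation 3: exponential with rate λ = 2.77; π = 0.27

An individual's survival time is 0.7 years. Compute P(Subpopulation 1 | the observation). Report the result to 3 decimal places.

Posterior ∝ prior × likelihood, so P(k | x) ∝ w_k f_k(x); normalise over all components.
Component likelihoods at x = 0.7 years:
  p_1 = 0.518053
  p_2 = 0.524717
  p_3 = 0.398458
Unnormalised posteriors:
  w_1·p_1 = 0.57 × 0.518053 = 0.29529
  w_2·p_2 = 0.16 × 0.524717 = 0.0839548
  w_3·p_3 = 0.27 × 0.398458 = 0.107584
Marginal: 0.29529 + 0.0839548 + 0.107584 = 0.486828
Responsibility of Subpopulation 1: 0.29529 / 0.486828 ≈ 0.607

0.607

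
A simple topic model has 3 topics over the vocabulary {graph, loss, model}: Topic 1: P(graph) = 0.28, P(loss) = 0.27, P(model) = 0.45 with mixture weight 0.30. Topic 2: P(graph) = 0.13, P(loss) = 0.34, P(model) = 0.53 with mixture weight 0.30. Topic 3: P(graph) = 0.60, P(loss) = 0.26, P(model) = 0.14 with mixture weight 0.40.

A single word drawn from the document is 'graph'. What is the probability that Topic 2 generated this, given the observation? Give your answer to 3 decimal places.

Apply Bayes' rule: the posterior for each component is proportional to its prior times its likelihood at x.
Categorical probabilities:
  L_1 = P(graph | comp) = 0.28
  L_2 = P(graph | comp) = 0.13
  L_3 = P(graph | comp) = 0.60
Multiply by the mixture weights:
  π_1·L_1 = 0.30 × 0.28 = 0.084
  π_2·L_2 = 0.30 × 0.13 = 0.039
  π_3·L_3 = 0.40 × 0.6 = 0.24
Evidence: 0.084 + 0.039 + 0.24 = 0.363
Responsibility of Topic 2: 0.039 / 0.363 ≈ 0.107

0.107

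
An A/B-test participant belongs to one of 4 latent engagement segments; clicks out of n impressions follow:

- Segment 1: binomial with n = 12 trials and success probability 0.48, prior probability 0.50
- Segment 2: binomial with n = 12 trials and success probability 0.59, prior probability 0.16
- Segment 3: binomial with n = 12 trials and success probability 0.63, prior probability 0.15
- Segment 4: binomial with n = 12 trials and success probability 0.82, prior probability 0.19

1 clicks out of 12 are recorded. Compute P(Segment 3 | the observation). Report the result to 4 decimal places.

Apply Bayes' rule: the posterior for each component is proportional to its prior times its likelihood at x.
Component likelihoods at x = 1 clicks out of 12:
  L_1 = C(12,1)·0.48^1·0.52^11 = 12·0.48·0.000751687 = 0.00432971
  L_2 = C(12,1)·0.59^1·0.41^11 = 12·0.59·5.50329e-05 = 0.000389633
  L_3 = C(12,1)·0.63^1·0.37^11 = 12·0.63·1.77918e-05 = 0.000134506
  L_4 = C(12,1)·0.82^1·0.18^11 = 12·0.82·6.42684e-09 = 6.32401e-08
Prior × likelihood for each component:
  π_1·L_1 = 0.50 × 0.00432971 = 0.00216486
  π_2·L_2 = 0.16 × 0.000389633 = 6.23413e-05
  π_3·L_3 = 0.15 × 0.000134506 = 2.01759e-05
  π_4·L_4 = 0.19 × 6.32401e-08 = 1.20156e-08
Normaliser: 0.00216486 + 6.23413e-05 + 2.01759e-05 + 1.20156e-08 = 0.00224739
So the posterior for Segment 3 is 2.01759e-05 / 0.00224739 ≈ 0.0090.

0.0090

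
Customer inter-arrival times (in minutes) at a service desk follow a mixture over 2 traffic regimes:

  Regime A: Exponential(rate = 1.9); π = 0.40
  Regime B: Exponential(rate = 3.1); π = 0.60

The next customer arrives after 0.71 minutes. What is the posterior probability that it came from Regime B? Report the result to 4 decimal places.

Apply Bayes' rule: the posterior for each component is proportional to its prior times its likelihood at x.
Evaluate each component's likelihood at the observed value:
  p_A = 0.493049
  p_B = 0.343146
Prior × likelihood for each component:
  π_A·p_A = 0.40 × 0.493049 = 0.19722
  π_B·p_B = 0.60 × 0.343146 = 0.205888
Normaliser: 0.19722 + 0.205888 = 0.403108
Responsibility of Regime B: 0.205888 / 0.403108 ≈ 0.5108

0.5108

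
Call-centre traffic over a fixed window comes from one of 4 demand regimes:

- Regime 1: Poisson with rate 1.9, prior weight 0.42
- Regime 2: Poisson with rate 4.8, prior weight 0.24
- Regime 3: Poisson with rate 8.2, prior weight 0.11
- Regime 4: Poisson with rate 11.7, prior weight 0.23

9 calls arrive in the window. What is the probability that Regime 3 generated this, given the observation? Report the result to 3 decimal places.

0.325

The responsibility of component k is π_k f_k(x) divided by Σ_j π_j f_j(x).
Component likelihoods at x = 9 calls:
  L_1 = e^(−1.9)·1.9^9/9! = 0.000133003
  L_2 = e^(−4.8)·4.8^9/9! = 0.0306757
  L_3 = e^(−8.2)·8.2^9/9! = 0.126866
  L_4 = e^(−11.7)·11.7^9/9! = 0.0938997
Prior × likelihood for each component:
  π_1·L_1 = 0.42 × 0.000133003 = 5.58611e-05
  π_2·L_2 = 0.24 × 0.0306757 = 0.00736217
  π_3·L_3 = 0.11 × 0.126866 = 0.0139553
  π_4·L_4 = 0.23 × 0.0938997 = 0.0215969
Evidence: 5.58611e-05 + 0.00736217 + 0.0139553 + 0.0215969 = 0.0429703
Responsibility of Regime 3: 0.0139553 / 0.0429703 ≈ 0.325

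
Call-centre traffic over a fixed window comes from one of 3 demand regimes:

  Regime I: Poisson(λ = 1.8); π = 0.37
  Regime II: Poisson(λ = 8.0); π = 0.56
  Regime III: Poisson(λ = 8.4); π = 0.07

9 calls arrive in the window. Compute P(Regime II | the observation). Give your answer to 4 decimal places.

Posterior ∝ prior × likelihood, so P(k | x) ∝ π_k f_k(x); normalise over all components.
Component likelihoods at x = 9 calls:
  f_I = 9.03565e-05
  f_II = 0.124077
  f_III = 0.129026
Prior × likelihood for each component:
  π_I·f_I = 0.37 × 9.03565e-05 = 3.34319e-05
  π_II·f_II = 0.56 × 0.124077 = 0.0694831
  π_III·f_III = 0.07 × 0.129026 = 0.00903181
Denominator: 3.34319e-05 + 0.0694831 + 0.00903181 = 0.0785483
P(Regime II | the observation) = 0.0694831 / 0.0785483 ≈ 0.8846

0.8846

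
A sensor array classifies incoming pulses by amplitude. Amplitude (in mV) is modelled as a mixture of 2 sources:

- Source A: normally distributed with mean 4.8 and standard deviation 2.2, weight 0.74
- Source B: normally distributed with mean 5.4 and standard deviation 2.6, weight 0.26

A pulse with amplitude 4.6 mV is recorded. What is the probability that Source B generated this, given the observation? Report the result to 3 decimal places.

Posterior ∝ prior × likelihood, so P(k | x) ∝ w_k f_k(x); normalise over all components.
Normal densities:
  p_A = (1/(2.2·√(2π)))·exp(−(4.6−4.8)²/(2·2.2²)) = 0.181337·exp(-0.00413) = 0.18059
  p_B = (1/(2.6·√(2π)))·exp(−(4.6−5.4)²/(2·2.6²)) = 0.153439·exp(-0.04734) = 0.146345
Unnormalised posteriors:
  w_A·p_A = 0.74 × 0.18059 = 0.133636
  w_B·p_B = 0.26 × 0.146345 = 0.0380497
Evidence: 0.133636 + 0.0380497 = 0.171686
Responsibility of Source B: 0.0380497 / 0.171686 ≈ 0.222

0.222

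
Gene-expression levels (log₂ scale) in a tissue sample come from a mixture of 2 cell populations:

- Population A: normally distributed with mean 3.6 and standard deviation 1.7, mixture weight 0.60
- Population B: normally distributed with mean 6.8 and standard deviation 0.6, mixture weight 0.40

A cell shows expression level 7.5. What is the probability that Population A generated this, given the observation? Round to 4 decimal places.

0.0700

Apply Bayes' rule: the posterior for each component is proportional to its prior times its likelihood at x.
Normal densities:
  f_A = (1/(1.7·√(2π)))·exp(−(7.5−3.6)²/(2·1.7²)) = 0.234672·exp(-2.63149) = 0.0168896
  f_B = (1/(0.6·√(2π)))·exp(−(7.5−6.8)²/(2·0.6²)) = 0.664904·exp(-0.68056) = 0.336664
Unnormalised posteriors:
  π_A·f_A = 0.60 × 0.0168896 = 0.0101338
  π_B·f_B = 0.40 × 0.336664 = 0.134666
Evidence: 0.0101338 + 0.134666 = 0.1448
Responsibility of Population A: 0.0101338 / 0.1448 ≈ 0.0700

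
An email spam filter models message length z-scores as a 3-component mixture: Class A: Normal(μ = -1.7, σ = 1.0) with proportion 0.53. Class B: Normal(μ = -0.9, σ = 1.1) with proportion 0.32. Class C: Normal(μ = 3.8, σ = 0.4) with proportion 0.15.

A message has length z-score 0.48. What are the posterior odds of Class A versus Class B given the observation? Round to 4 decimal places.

0.3718

Posterior odds = (π_i f_i(x)) / (π_j f_j(x)); the normalising sum cancels.
Component likelihoods at x = 0.48:
  p_A = 0.0370629
  p_B = 0.165102
  p_C = 1.09541e-15
Posterior odds = (π_A·p_A) / (π_B·p_B) = (0.53·0.0370629) / (0.32·0.165102) = 0.0196433 / 0.0528327 ≈ 0.3718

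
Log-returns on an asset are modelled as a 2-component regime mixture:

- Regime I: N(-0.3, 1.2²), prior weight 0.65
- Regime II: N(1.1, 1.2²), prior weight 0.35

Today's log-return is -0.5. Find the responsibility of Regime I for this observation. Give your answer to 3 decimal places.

0.817

Posterior ∝ prior × likelihood, so P(k | x) ∝ P(Z=k) f_k(x); normalise over all components.
Evaluate each component's likelihood at the observed value:
  L_I = (1/(1.2·√(2π)))·exp(−(-0.5−-0.3)²/(2·1.2²)) = 0.332452·exp(-0.01389) = 0.327866
  L_II = (1/(1.2·√(2π)))·exp(−(-0.5−1.1)²/(2·1.2²)) = 0.332452·exp(-0.88889) = 0.136675
Unnormalised posteriors:
  P(Z=I)·L_I = 0.65 × 0.327866 = 0.213113
  P(Z=II)·L_II = 0.35 × 0.136675 = 0.0478363
Evidence: 0.213113 + 0.0478363 = 0.260949
So the posterior for Regime I is 0.213113 / 0.260949 ≈ 0.817.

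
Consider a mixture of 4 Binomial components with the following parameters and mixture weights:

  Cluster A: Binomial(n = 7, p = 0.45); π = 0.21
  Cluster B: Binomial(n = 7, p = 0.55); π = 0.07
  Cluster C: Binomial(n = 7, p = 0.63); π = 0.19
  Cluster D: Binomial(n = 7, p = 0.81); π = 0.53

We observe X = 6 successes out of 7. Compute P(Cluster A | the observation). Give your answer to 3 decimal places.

Apply Bayes' rule: the posterior for each component is proportional to its prior times its likelihood at x.
Evaluate each component's likelihood at the observed value:
  p_A = 0.0319695
  p_B = 0.087194
  p_C = 0.161936
  p_D = 0.375631
Unnormalised posteriors:
  P(Z=A)·p_A = 0.21 × 0.0319695 = 0.00671359
  P(Z=B)·p_B = 0.07 × 0.087194 = 0.00610358
  P(Z=C)·p_C = 0.19 × 0.161936 = 0.0307678
  P(Z=D)·p_D = 0.53 × 0.375631 = 0.199085
Normaliser: 0.00671359 + 0.00610358 + 0.0307678 + 0.199085 = 0.24267
P(Cluster A | x) = 0.00671359 / 0.24267 ≈ 0.028

0.028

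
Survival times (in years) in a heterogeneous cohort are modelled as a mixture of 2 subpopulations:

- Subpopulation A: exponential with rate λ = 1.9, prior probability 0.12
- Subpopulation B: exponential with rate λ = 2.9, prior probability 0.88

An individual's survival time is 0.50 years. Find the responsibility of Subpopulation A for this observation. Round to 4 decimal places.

Apply Bayes' rule: the posterior for each component is proportional to its prior times its likelihood at x.
Exponential densities:
  p_A = 1.9·e^(−1.9·0.50) = 1.9·e^(−0.9500) = 0.734808
  p_B = 2.9·e^(−2.9·0.50) = 2.9·e^(−1.4500) = 0.680254
Unnormalised posteriors:
  π_A·p_A = 0.12 × 0.734808 = 0.088177
  π_B·p_B = 0.88 × 0.680254 = 0.598623
Marginal: 0.088177 + 0.598623 = 0.6868
P(Subpopulation A | data) = 0.088177 / 0.6868 ≈ 0.1284

0.1284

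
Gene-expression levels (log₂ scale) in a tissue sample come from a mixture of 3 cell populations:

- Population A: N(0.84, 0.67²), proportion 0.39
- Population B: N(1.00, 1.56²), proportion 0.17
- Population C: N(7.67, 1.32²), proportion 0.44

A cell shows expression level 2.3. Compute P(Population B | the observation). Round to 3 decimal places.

Apply Bayes' rule: the posterior for each component is proportional to its prior times its likelihood at x.
Normal densities:
  f_A = 0.0554259
  f_B = 0.180713
  f_C = 7.70064e-05
Unnormalised posteriors:
  w_A·f_A = 0.39 × 0.0554259 = 0.0216161
  w_B·f_B = 0.17 × 0.180713 = 0.0307212
  w_C·f_C = 0.44 × 7.70064e-05 = 3.38828e-05
Sum: 0.0216161 + 0.0307212 + 3.38828e-05 = 0.0523711
P(Population B | 2.3) = 0.0307212 / 0.0523711 ≈ 0.587

0.587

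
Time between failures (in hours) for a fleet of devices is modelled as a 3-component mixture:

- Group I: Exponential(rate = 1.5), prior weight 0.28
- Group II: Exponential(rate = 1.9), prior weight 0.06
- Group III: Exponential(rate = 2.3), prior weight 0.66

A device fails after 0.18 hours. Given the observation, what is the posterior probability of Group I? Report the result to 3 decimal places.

0.228

Apply Bayes' rule: the posterior for each component is proportional to its prior times its likelihood at x.
Component likelihoods at x = 0.18 hours:
  L_I = 1.5·e^(−1.5·0.18) = 1.5·e^(−0.2700) = 1.14507
  L_II = 1.9·e^(−1.9·0.18) = 1.9·e^(−0.3420) = 1.34966
  L_III = 2.3·e^(−2.3·0.18) = 2.3·e^(−0.4140) = 1.5203
Prior × likelihood for each component:
  w_I·L_I = 0.28 × 1.14507 = 0.320619
  w_II·L_II = 0.06 × 1.34966 = 0.0809797
  w_III·L_III = 0.66 × 1.5203 = 1.0034
Evidence: 0.320619 + 0.0809797 + 1.0034 = 1.405
P(Group I | 0.18 hours) = 0.320619 / 1.405 ≈ 0.228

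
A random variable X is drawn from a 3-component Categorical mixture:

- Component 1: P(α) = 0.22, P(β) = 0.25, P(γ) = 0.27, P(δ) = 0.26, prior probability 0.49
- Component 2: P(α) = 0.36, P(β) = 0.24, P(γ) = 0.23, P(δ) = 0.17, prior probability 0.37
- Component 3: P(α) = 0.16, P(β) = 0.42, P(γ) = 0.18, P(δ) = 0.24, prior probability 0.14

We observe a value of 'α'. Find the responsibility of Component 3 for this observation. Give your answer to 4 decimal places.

Apply Bayes' rule: the posterior for each component is proportional to its prior times its likelihood at x.
Evaluate each component's likelihood at the observed value:
  p_1 = P(α | comp) = 0.22
  p_2 = P(α | comp) = 0.36
  p_3 = P(α | comp) = 0.16
Weight by the priors:
  P(Z=1)·p_1 = 0.49 × 0.22 = 0.1078
  P(Z=2)·p_2 = 0.37 × 0.36 = 0.1332
  P(Z=3)·p_3 = 0.14 × 0.16 = 0.0224
Normaliser: 0.1078 + 0.1332 + 0.0224 = 0.2634
P(Component 3 | data) = 0.0224 / 0.2634 ≈ 0.0850

0.0850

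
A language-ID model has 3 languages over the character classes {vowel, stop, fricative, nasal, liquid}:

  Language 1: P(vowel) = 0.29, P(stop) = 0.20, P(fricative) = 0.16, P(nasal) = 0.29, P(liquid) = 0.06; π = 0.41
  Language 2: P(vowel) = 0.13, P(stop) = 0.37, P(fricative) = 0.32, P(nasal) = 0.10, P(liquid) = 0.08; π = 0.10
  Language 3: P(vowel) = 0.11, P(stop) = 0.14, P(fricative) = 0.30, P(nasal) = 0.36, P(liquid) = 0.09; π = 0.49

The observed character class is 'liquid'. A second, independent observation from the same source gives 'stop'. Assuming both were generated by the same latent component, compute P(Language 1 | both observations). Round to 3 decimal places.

0.350

P(component k | x) = P(Z=k)·f_k(x) / marginal(x), where marginal(x) = Σ_j P(Z=j)·f_j(x).
Since both observations come from the same component, the likelihood for component k is f_k(x₁)·f_k(x₂).
  p_1 = [0.06] × [0.2] = 0.012
  p_2 = [0.08] × [0.37] = 0.0296
  p_3 = [0.09] × [0.14] = 0.0126
Prior × likelihood for each component:
  P(Z=1)·p_1 = 0.41 × 0.012 = 0.00492
  P(Z=2)·p_2 = 0.10 × 0.0296 = 0.00296
  P(Z=3)·p_3 = 0.49 × 0.0126 = 0.006174
Denominator: 0.00492 + 0.00296 + 0.006174 = 0.014054
So the posterior for Language 1 is 0.00492 / 0.014054 ≈ 0.350.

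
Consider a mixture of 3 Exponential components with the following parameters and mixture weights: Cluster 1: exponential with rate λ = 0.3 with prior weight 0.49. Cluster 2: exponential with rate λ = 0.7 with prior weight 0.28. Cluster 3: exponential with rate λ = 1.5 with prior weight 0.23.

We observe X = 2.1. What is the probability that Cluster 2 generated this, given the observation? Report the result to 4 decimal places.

By Bayes' theorem, P(k | x) = π_k f_k(x) / Σ_j π_j f_j(x).
Evaluate each component's likelihood at the observed value:
  L_1 = 0.3·e^(−0.3·2.1) = 0.3·e^(−0.6300) = 0.159778
  L_2 = 0.7·e^(−0.7·2.1) = 0.7·e^(−1.4700) = 0.160948
  L_3 = 1.5·e^(−1.5·2.1) = 1.5·e^(−3.1500) = 0.0642782
Prior × likelihood for each component:
  π_1·L_1 = 0.49 × 0.159778 = 0.078291
  π_2·L_2 = 0.28 × 0.160948 = 0.0450654
  π_3·L_3 = 0.23 × 0.0642782 = 0.014784
Denominator: 0.078291 + 0.0450654 + 0.014784 = 0.13814
P(Cluster 2 | x) = 0.0450654 / 0.13814 ≈ 0.3262

0.3262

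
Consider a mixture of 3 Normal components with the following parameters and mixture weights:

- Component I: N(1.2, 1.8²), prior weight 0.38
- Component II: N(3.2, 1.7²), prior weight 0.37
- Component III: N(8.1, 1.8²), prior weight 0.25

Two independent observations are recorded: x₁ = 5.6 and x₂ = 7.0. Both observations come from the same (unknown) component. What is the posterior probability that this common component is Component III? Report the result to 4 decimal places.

0.8616

Apply Bayes' rule: the posterior for each component is proportional to its prior times its likelihood at x.
Since both observations come from the same component, the likelihood for component k is f_k(x₁)·f_k(x₂).
  f_I = [0.0111716] × [0.00123327] = 1.37777e-05
  f_II = [0.0866302] × [0.0192964] = 0.00167165
  f_III = [0.0844808] × [0.183883] = 0.0155346
Prior × likelihood for each component:
  w_I·f_I = 0.38 × 1.37777e-05 = 5.23551e-06
  w_II·f_II = 0.37 × 0.00167165 = 0.000618511
  w_III·f_III = 0.25 × 0.0155346 = 0.00388365
Marginal: 5.23551e-06 + 0.000618511 + 0.00388365 = 0.0045074
P(Component III | x₁,x₂) ≈ 0.8616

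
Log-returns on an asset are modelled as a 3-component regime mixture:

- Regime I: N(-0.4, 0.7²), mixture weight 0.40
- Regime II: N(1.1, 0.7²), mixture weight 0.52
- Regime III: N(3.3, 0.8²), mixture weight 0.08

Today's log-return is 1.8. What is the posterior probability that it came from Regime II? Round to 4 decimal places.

0.9548

Posterior ∝ prior × likelihood, so P(k | x) ∝ π_k f_k(x); normalise over all components.
Normal densities:
  f_I = (1/(0.7·√(2π)))·exp(−(1.8−-0.4)²/(2·0.7²)) = 0.569918·exp(-4.93878) = 0.00408253
  f_II = (1/(0.7·√(2π)))·exp(−(1.8−1.1)²/(2·0.7²)) = 0.569918·exp(-0.50000) = 0.345672
  f_III = (1/(0.8·√(2π)))·exp(−(1.8−3.3)²/(2·0.8²)) = 0.498678·exp(-1.75781) = 0.0859828
Weight by the priors:
  π_I·f_I = 0.40 × 0.00408253 = 0.00163301
  π_II·f_II = 0.52 × 0.345672 = 0.17975
  π_III·f_III = 0.08 × 0.0859828 = 0.00687863
Evidence: 0.00163301 + 0.17975 + 0.00687863 = 0.188261
P(Regime II | x) ≈ 0.9548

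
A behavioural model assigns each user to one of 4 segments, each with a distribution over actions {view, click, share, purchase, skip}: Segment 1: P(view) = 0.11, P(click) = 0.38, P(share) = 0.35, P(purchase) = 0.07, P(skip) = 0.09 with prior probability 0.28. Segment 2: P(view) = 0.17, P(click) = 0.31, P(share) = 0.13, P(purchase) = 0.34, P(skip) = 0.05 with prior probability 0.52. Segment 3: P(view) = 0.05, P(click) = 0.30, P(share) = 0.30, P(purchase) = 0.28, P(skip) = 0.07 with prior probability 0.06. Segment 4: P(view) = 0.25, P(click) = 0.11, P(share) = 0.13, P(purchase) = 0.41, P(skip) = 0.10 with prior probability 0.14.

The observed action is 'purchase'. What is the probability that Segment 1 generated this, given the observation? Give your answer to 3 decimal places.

0.072

The responsibility of component k is π_k f_k(x) divided by Σ_j π_j f_j(x).
Evaluate each component's likelihood at the observed value:
  L_1 = 0.07
  L_2 = 0.34
  L_3 = 0.28
  L_4 = 0.41
Weight by the priors:
  π_1·L_1 = 0.28 × 0.07 = 0.0196
  π_2·L_2 = 0.52 × 0.34 = 0.1768
  π_3·L_3 = 0.06 × 0.28 = 0.0168
  π_4·L_4 = 0.14 × 0.41 = 0.0574
Evidence: 0.0196 + 0.1768 + 0.0168 + 0.0574 = 0.2706
P(Segment 1 | data) ≈ 0.072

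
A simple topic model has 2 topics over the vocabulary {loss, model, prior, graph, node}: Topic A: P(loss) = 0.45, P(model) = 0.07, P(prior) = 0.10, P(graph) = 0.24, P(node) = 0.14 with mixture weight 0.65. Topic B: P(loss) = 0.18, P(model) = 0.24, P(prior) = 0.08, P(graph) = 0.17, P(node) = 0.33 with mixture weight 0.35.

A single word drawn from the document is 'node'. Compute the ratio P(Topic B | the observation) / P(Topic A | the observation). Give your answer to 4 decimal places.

The posterior odds equal the prior odds times the likelihood ratio: (π_i/π_j)·(f_i(x)/f_j(x)).
Categorical probabilities:
  p_A = P(node | comp) = 0.14
  p_B = P(node | comp) = 0.33
Odds = (0.35/0.65) × (0.33/0.14) = 0.538462 × 2.35714 ≈ 1.2692

1.2692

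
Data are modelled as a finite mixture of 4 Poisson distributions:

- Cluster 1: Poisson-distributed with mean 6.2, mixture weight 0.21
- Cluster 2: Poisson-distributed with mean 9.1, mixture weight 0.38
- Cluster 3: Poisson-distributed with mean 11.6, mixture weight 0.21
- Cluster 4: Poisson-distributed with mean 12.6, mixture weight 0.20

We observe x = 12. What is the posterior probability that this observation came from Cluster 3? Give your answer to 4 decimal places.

0.3065

By Bayes' theorem, P(k | x) = P(Z=k) f_k(x) / Σ_j P(Z=j) f_j(x).
Poisson probabilities:
  f_1 = 0.013669
  f_2 = 0.0751761
  f_3 = 0.113591
  f_4 = 0.11272
Unnormalised posteriors:
  P(Z=1)·f_1 = 0.21 × 0.013669 = 0.0028705
  P(Z=2)·f_2 = 0.38 × 0.0751761 = 0.0285669
  P(Z=3)·f_3 = 0.21 × 0.113591 = 0.0238541
  P(Z=4)·f_4 = 0.20 × 0.11272 = 0.0225439
Evidence: 0.0028705 + 0.0285669 + 0.0238541 + 0.0225439 = 0.0778354
P(Cluster 3 | the observation) ≈ 0.3065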